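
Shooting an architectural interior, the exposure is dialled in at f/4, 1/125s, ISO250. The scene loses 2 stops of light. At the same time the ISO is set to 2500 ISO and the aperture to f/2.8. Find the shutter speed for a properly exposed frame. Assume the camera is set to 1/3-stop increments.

1/640s

Scene light: 2 stops darker.
ISO: 250 → 320 → 400 → 500 → 640 → 800 → 1000 → 1250 → 1600 → 2000 → 2500 — 3 1/3 stops higher (brighter).
Aperture: f/4 → f/3.5 → f/3.2 → f/2.8 — 1 stop larger aperture (brighter).
Net so far: 2 1/3 stops brighter. Shutter speed: 1/125 → 1/160 → 1/200 → 1/250 → 1/320 → 1/400 → 1/500 → 1/640.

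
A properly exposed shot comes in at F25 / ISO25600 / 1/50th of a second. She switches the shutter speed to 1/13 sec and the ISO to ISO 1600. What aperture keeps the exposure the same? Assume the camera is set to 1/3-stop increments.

Shutter speed: 1/50 → 1/40 → 1/30 → 1/25 → 1/20 → 1/15 → 1/13 — 2 stops longer (brighter).
ISO: 25600 → 20000 → 16000 → 12800 → 10000 → 8000 → 6400 → 5000 → 4000 → 3200 → 2500 → 2000 → 1600 — 4 stops dropped (darker).
Net change so far: 2 stops darker. Offset with the aperture: f/25 → f/22 → f/20 → f/18 → f/16 → f/14 → f/13.

f/13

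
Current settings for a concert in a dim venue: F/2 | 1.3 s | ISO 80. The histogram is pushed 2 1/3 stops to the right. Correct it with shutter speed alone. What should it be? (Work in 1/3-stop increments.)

1/4s

Overexposed by 2 1/3 stops → need 2 1/3 stops darker.
Shutter speed: 1.3 → 1 → 0.8 → 0.6 → 0.5 → 0.4 → 0.3 → 1/4.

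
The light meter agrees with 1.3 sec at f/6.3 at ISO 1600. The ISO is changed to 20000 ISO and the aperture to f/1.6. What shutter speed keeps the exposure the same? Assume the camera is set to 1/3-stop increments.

ISO: 1600 → 2000 → 2500 → 3200 → 4000 → 5000 → 6400 → 8000 → 10000 → 12800 → 16000 → 20000 — 3 2/3 stops higher (brighter).
Aperture: f/6.3 → f/5.6 → f/5 → f/4.5 → f/4 → f/3.5 → f/3.2 → f/2.8 → f/2.5 → f/2.2 → f/2 → f/1.8 → f/1.6 — 4 stops wider (brighter).
Net change so far: 7 2/3 stops brighter. Offset with the shutter speed: 1.3 → 1 → 0.8 → 0.6 → 0.5 → 0.4 → 0.3 → 1/4 → 1/5 → 1/6 → 1/8 → 1/10 → 1/13 → 1/15 → 1/20 → 1/25 → 1/30 → 1/40 → 1/50 → 1/60 → 1/80 → 1/100 → 1/125 → 1/160.

1/160s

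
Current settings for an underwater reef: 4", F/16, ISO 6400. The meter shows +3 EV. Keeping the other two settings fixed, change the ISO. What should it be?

Overexposed by 3 stops → need 3 stops darker.
ISO: 6400 → 3200 → 1600 → 800.

ISO 800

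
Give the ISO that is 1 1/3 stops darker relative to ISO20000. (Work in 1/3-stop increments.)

ISO 8000

ISO: 20000 → 16000 → 12800 → 10000 → 8000 — 1 1/3 stops dropped (darker).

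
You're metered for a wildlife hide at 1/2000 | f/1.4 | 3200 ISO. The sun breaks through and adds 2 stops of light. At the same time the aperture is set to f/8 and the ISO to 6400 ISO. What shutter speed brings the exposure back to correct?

1/500s

Scene light: 2 stops brighter.
Aperture: f/1.4 → f/2 → f/2.8 → f/4 → f/5.6 → f/8 — 5 stops stopped down (darker).
ISO: 3200 → 6400 — 1 stop higher (brighter).
Net so far: 2 stops darker. Shutter speed: 1/2000 → 1/1000 → 1/500.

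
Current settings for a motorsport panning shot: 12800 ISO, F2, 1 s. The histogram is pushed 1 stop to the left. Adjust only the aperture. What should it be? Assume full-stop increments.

Underexposed by 1 stop → need 1 stop brighter.
Aperture: f/2 → f/1.4.

f/1.4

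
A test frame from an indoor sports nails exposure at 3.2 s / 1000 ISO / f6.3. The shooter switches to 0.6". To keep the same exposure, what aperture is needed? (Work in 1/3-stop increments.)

Shutter speed: 3.2 → 2.5 → 2 → 1.6 → 1.3 → 1 → 0.8 → 0.6 — 2 1/3 stops faster (darker).
Need 2 1/3 stops brighter from the aperture: f/6.3 → f/5.6 → f/5 → f/4.5 → f/4 → f/3.5 → f/3.2 → f/2.8.

f/2.8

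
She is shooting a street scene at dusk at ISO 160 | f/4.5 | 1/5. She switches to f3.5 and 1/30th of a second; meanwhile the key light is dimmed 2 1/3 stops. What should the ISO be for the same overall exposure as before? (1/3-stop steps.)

Scene light: 2 1/3 stops darker.
Aperture: f/4.5 → f/4 → f/3.5 — 2/3 stop larger aperture (brighter).
Shutter speed: 1/5 → 1/6 → 1/8 → 1/10 → 1/13 → 1/15 → 1/20 → 1/25 → 1/30 — 2 2/3 stops shorter (darker).
Net so far: 4 1/3 stops darker. ISO: 160 → 200 → 250 → 320 → 400 → 500 → 640 → 800 → 1000 → 1250 → 1600 → 2000 → 2500 → 3200.

ISO 3200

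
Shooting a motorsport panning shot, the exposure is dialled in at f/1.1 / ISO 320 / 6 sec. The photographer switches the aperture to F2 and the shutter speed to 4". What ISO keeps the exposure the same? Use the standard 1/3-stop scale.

ISO 1600

Aperture: f/1.1 → f/1.2 → f/1.4 → f/1.6 → f/1.8 → f/2 — 1 2/3 stops smaller aperture (darker).
Shutter speed: 6 → 5 → 4 — 2/3 stop faster (darker).
Net change so far: 2 1/3 stops darker. Offset with the ISO: 320 → 400 → 500 → 640 → 800 → 1000 → 1250 → 1600.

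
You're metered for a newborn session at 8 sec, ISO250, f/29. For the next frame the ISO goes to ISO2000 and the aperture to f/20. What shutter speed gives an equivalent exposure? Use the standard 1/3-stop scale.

0.5 s

ISO: 250 → 320 → 400 → 500 → 640 → 800 → 1000 → 1250 → 1600 → 2000 — 3 stops higher (brighter).
Aperture: f/29 → f/25 → f/22 → f/20 — 1 stop larger aperture (brighter).
Net change so far: 4 stops brighter. Offset with the shutter speed: 8 → 6 → 5 → 4 → 3.2 → 2.5 → 2 → 1.6 → 1.3 → 1 → 0.8 → 0.6 → 0.5.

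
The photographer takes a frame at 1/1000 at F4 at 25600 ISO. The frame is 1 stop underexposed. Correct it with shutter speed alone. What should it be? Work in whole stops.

1/500s

Underexposed by 1 stop → need 1 stop brighter.
Shutter speed: 1/1000 → 1/500.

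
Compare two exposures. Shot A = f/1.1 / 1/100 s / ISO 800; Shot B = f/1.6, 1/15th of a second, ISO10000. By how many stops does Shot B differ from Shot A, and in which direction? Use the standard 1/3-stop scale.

5 1/3 stops brighter

Aperture: f/1.1 → f/1.2 → f/1.4 → f/1.6 — 1 stop narrower (darker).
Shutter speed: 1/100 → 1/80 → 1/60 → 1/50 → 1/40 → 1/30 → 1/25 → 1/20 → 1/15 — 2 2/3 stops longer (brighter).
ISO: 800 → 1000 → 1250 → 1600 → 2000 → 2500 → 3200 → 4000 → 5000 → 6400 → 8000 → 10000 — 3 2/3 stops higher (brighter).
Net: −1 +2 2/3 +3 2/3 = +5 1/3 stops.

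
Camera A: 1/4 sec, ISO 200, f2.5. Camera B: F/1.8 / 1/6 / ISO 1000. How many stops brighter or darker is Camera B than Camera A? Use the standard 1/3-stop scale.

Aperture: f/2.5 → f/2.2 → f/2 → f/1.8 — 1 stop larger aperture (brighter).
Shutter speed: 1/4 → 1/5 → 1/6 — 2/3 stop faster (darker).
ISO: 200 → 250 → 320 → 400 → 500 → 640 → 800 → 1000 — 2 1/3 stops higher (brighter).
Net: +1 −2/3 +2 1/3 = +2 2/3 stops.

2 2/3 stops brighter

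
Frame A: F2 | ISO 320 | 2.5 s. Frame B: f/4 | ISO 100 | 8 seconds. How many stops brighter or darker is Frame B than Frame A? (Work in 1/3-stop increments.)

Aperture: f/2 → f/2.2 → f/2.5 → f/2.8 → f/3.2 → f/3.5 → f/4 — 2 stops narrower (darker).
Shutter speed: 2.5 → 3.2 → 4 → 5 → 6 → 8 — 1 2/3 stops longer (brighter).
ISO: 320 → 250 → 200 → 160 → 125 → 100 — 1 2/3 stops lower (darker).
Net: −2 +1 2/3 −1 2/3 = −2 stops.

2 stops darker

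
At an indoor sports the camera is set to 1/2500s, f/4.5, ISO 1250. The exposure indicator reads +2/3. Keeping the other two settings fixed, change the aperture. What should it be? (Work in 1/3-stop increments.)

Overexposed by 2/3 stop → need 2/3 stop darker.
Aperture: f/4.5 → f/5 → f/5.6.

f/5.6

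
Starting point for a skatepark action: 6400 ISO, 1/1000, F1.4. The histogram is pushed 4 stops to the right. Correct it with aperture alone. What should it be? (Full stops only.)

f/5.6

Overexposed by 4 stops → need 4 stops darker.
Aperture: f/1.4 → f/2 → f/2.8 → f/4 → f/5.6.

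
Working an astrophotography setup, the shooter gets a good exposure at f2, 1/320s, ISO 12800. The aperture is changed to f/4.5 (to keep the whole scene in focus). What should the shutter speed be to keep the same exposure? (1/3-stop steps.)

1/60s

Aperture: f/2 → f/2.2 → f/2.5 → f/2.8 → f/3.2 → f/3.5 → f/4 → f/4.5 — 2 1/3 stops smaller aperture (darker).
Need 2 1/3 stops brighter from the shutter speed: 1/320 → 1/250 → 1/200 → 1/160 → 1/125 → 1/100 → 1/80 → 1/60.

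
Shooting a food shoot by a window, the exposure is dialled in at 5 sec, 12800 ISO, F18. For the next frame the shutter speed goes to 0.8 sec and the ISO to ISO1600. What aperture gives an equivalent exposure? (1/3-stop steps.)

f/2.5

Shutter speed: 5 → 4 → 3.2 → 2.5 → 2 → 1.6 → 1.3 → 1 → 0.8 — 2 2/3 stops shorter (darker).
ISO: 12800 → 10000 → 8000 → 6400 → 5000 → 4000 → 3200 → 2500 → 2000 → 1600 — 3 stops dropped (darker).
Net change so far: 5 2/3 stops darker. Offset with the aperture: f/18 → f/16 → f/14 → f/13 → f/11 → f/10 → f/9 → f/8 → f/7.1 → f/6.3 → f/5.6 → f/5 → f/4.5 → f/4 → f/3.5 → f/3.2 → f/2.8 → f/2.5.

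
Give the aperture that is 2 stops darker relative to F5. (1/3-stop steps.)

f/10

Aperture: f/5 → f/5.6 → f/6.3 → f/7.1 → f/8 → f/9 → f/10 — 2 stops stopped down (darker).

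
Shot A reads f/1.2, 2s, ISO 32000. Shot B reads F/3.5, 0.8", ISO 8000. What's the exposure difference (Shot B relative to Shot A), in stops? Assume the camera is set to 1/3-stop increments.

6 1/3 stops darker

Aperture: f/1.2 → f/1.4 → f/1.6 → f/1.8 → f/2 → f/2.2 → f/2.5 → f/2.8 → f/3.2 → f/3.5 — 3 stops smaller aperture (darker).
Shutter speed: 2 → 1.6 → 1.3 → 1 → 0.8 — 1 1/3 stops shorter (darker).
ISO: 32000 → 25600 → 20000 → 16000 → 12800 → 10000 → 8000 — 2 stops dropped (darker).
Net: −3 −1 1/3 −2 = −6 1/3 stops.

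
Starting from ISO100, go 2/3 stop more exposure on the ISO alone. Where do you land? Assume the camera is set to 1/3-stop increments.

ISO 160

ISO: 100 → 125 → 160 — 2/3 stop raised (brighter).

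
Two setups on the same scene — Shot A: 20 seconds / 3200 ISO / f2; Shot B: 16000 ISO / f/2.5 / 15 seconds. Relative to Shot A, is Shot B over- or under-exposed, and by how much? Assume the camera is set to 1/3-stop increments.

1 1/3 stops brighter

Aperture: f/2 → f/2.2 → f/2.5 — 2/3 stop smaller aperture (darker).
Shutter speed: 20 → 15 — 1/3 stop faster (darker).
ISO: 3200 → 4000 → 5000 → 6400 → 8000 → 10000 → 12800 → 16000 — 2 1/3 stops raised (brighter).
Net: −2/3 −1/3 +2 1/3 = +1 1/3 stops.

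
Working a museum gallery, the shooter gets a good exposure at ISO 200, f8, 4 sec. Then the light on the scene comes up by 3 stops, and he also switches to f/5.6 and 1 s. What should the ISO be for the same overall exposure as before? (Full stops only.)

Scene light: 3 stops brighter.
Aperture: f/8 → f/5.6 — 1 stop larger aperture (brighter).
Shutter speed: 4 → 2 → 1 — 2 stops shorter (darker).
Net so far: 2 stops brighter. ISO: 200 → 100 → 50.

ISO 50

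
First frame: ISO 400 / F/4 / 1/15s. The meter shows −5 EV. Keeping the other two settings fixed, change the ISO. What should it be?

ISO 12800

Underexposed by 5 stops → need 5 stops brighter.
ISO: 400 → 800 → 1600 → 3200 → 6400 → 12800.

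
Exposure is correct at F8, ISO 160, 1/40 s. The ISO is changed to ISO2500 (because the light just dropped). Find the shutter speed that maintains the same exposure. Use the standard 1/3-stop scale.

ISO: 160 → 200 → 250 → 320 → 400 → 500 → 640 → 800 → 1000 → 1250 → 1600 → 2000 → 2500 — 4 stops higher (brighter).
Need 4 stops darker from the shutter speed: 1/40 → 1/50 → 1/60 → 1/80 → 1/100 → 1/125 → 1/160 → 1/200 → 1/250 → 1/320 → 1/400 → 1/500 → 1/640.

1/640s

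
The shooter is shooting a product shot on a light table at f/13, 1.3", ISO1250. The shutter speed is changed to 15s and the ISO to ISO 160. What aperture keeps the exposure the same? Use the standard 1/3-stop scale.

Shutter speed: 1.3 → 1.6 → 2 → 2.5 → 3.2 → 4 → 5 → 6 → 8 → 10 → 13 → 15 — 3 2/3 stops slower (brighter).
ISO: 1250 → 1000 → 800 → 640 → 500 → 400 → 320 → 250 → 200 → 160 — 3 stops dropped (darker).
Net change so far: 2/3 stop brighter. Offset with the aperture: f/13 → f/14 → f/16.

f/16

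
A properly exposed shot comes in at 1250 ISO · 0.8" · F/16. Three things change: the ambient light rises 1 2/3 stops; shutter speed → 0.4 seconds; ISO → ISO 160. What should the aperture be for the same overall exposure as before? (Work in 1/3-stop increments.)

f/7.1

Scene light: 1 2/3 stops brighter.
Shutter speed: 0.8 → 0.6 → 0.5 → 0.4 — 1 stop faster (darker).
ISO: 1250 → 1000 → 800 → 640 → 500 → 400 → 320 → 250 → 200 → 160 — 3 stops dropped (darker).
Net so far: 2 1/3 stops darker. Aperture: f/16 → f/14 → f/13 → f/11 → f/10 → f/9 → f/8 → f/7.1.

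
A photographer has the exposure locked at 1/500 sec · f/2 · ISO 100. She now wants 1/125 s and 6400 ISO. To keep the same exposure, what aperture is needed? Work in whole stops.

Shutter speed: 1/500 → 1/250 → 1/125 — 2 stops slower (brighter).
ISO: 100 → 200 → 400 → 800 → 1600 → 3200 → 6400 — 6 stops raised (brighter).
Net change so far: 8 stops brighter. Offset with the aperture: f/2 → f/2.8 → f/4 → f/5.6 → f/8 → f/11 → f/16 → f/22 → f/32.

f/32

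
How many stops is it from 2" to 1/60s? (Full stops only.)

7 stops

2 → 1 → 1/2 → 1/4 → 1/8 → 1/15 → 1/30 → 1/60 — count the steps: 7 stops.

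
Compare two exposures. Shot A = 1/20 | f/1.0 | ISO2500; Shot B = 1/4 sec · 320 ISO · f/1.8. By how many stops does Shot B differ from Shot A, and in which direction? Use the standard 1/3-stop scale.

Aperture: f/1.0 → f/1.1 → f/1.2 → f/1.4 → f/1.6 → f/1.8 — 1 2/3 stops narrower (darker).
Shutter speed: 1/20 → 1/15 → 1/13 → 1/10 → 1/8 → 1/6 → 1/5 → 1/4 — 2 1/3 stops slower (brighter).
ISO: 2500 → 2000 → 1600 → 1250 → 1000 → 800 → 640 → 500 → 400 → 320 — 3 stops dropped (darker).
Net: −1 2/3 +2 1/3 −3 = −2 1/3 stops.

2 1/3 stops darker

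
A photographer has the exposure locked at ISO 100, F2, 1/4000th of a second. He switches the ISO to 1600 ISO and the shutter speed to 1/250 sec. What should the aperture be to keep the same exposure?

ISO: 100 → 200 → 400 → 800 → 1600 — 4 stops raised (brighter).
Shutter speed: 1/4000 → 1/2000 → 1/1000 → 1/500 → 1/250 — 4 stops longer (brighter).
Net change so far: 8 stops brighter. Offset with the aperture: f/2 → f/2.8 → f/4 → f/5.6 → f/8 → f/11 → f/16 → f/22 → f/32.

f/32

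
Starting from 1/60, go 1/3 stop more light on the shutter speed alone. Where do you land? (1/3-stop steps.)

1/50s

Shutter speed: 1/60 → 1/50 — 1/3 stop slower (brighter).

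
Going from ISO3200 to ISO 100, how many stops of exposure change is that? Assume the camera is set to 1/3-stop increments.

3200 → 2500 → 2000 → 1600 → 1250 → 1000 → 800 → 640 → 500 → 400 → 320 → 250 → 200 → 160 → 125 → 100 — count the steps: 15 third-stops = 5 stops.

5 stops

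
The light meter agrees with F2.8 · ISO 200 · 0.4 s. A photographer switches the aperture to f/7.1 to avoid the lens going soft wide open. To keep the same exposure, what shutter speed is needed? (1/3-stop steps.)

2.5 s

Aperture: f/2.8 → f/3.2 → f/3.5 → f/4 → f/4.5 → f/5 → f/5.6 → f/6.3 → f/7.1 — 2 2/3 stops smaller aperture (darker).
Need 2 2/3 stops brighter from the shutter speed: 0.4 → 0.5 → 0.6 → 0.8 → 1 → 1.3 → 1.6 → 2 → 2.5.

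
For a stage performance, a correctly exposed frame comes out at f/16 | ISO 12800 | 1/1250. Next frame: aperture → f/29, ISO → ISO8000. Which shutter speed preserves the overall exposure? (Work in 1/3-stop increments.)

Aperture: f/16 → f/18 → f/20 → f/22 → f/25 → f/29 — 1 2/3 stops smaller aperture (darker).
ISO: 12800 → 10000 → 8000 — 2/3 stop dropped (darker).
Net change so far: 2 1/3 stops darker. Offset with the shutter speed: 1/1250 → 1/1000 → 1/800 → 1/640 → 1/500 → 1/400 → 1/320 → 1/250.

1/250s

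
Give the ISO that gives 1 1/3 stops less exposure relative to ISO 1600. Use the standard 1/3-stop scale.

ISO: 1600 → 1250 → 1000 → 800 → 640 — 1 1/3 stops lower (darker).

ISO 640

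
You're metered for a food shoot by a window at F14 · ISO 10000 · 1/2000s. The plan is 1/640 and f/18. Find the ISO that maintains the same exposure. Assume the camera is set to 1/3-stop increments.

Shutter speed: 1/2000 → 1/1600 → 1/1250 → 1/1000 → 1/800 → 1/640 — 1 2/3 stops longer (brighter).
Aperture: f/14 → f/16 → f/18 — 2/3 stop stopped down (darker).
Net change so far: 1 stop brighter. Offset with the ISO: 10000 → 8000 → 6400 → 5000.

ISO 5000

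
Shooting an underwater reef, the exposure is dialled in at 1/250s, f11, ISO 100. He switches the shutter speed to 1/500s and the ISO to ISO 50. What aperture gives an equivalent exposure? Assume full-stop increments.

f/5.6

Shutter speed: 1/250 → 1/500 — 1 stop shorter (darker).
ISO: 100 → 50 — 1 stop lower (darker).
Net change so far: 2 stops darker. Offset with the aperture: f/11 → f/8 → f/5.6.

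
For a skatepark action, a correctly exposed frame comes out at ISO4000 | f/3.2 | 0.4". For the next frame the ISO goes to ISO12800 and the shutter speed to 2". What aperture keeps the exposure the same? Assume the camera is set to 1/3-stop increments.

f/13

ISO: 4000 → 5000 → 6400 → 8000 → 10000 → 12800 — 1 2/3 stops raised (brighter).
Shutter speed: 0.4 → 0.5 → 0.6 → 0.8 → 1 → 1.3 → 1.6 → 2 — 2 1/3 stops longer (brighter).
Net change so far: 4 stops brighter. Offset with the aperture: f/3.2 → f/3.5 → f/4 → f/4.5 → f/5 → f/5.6 → f/6.3 → f/7.1 → f/8 → f/9 → f/10 → f/11 → f/13.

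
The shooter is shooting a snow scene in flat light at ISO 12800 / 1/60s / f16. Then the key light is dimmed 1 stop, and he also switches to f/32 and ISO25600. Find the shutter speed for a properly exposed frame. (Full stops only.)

1/15s

Scene light: 1 stop darker.
Aperture: f/16 → f/22 → f/32 — 2 stops smaller aperture (darker).
ISO: 12800 → 25600 — 1 stop raised (brighter).
Net so far: 2 stops darker. Shutter speed: 1/60 → 1/30 → 1/15.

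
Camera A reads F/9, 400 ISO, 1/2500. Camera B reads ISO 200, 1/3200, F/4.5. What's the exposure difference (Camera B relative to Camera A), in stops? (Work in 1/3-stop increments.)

Aperture: f/9 → f/8 → f/7.1 → f/6.3 → f/5.6 → f/5 → f/4.5 — 2 stops wider (brighter).
Shutter speed: 1/2500 → 1/3200 — 1/3 stop faster (darker).
ISO: 400 → 320 → 250 → 200 — 1 stop lower (darker).
Net: +2 −1/3 −1 = +2/3 stops.

2/3 stop brighter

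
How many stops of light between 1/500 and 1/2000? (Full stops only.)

1/500 → 1/1000 → 1/2000 — count the steps: 2 stops.

2 stops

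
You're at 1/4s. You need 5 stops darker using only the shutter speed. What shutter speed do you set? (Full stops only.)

1/125s

Shutter speed: 1/4 → 1/8 → 1/15 → 1/30 → 1/60 → 1/125 — 5 stops shorter (darker).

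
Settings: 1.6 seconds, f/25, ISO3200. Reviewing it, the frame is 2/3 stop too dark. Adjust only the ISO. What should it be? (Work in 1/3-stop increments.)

Underexposed by 2/3 stop → need 2/3 stop brighter.
ISO: 3200 → 4000 → 5000.

ISO 5000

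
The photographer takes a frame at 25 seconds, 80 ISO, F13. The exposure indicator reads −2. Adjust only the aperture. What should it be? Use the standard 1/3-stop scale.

Underexposed by 2 stops → need 2 stops brighter.
Aperture: f/13 → f/11 → f/10 → f/9 → f/8 → f/7.1 → f/6.3.

f/6.3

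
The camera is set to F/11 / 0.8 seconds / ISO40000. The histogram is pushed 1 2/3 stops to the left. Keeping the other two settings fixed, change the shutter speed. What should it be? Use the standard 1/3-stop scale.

Underexposed by 1 2/3 stops → need 1 2/3 stops brighter.
Shutter speed: 0.8 → 1 → 1.3 → 1.6 → 2 → 2.5.

2.5 s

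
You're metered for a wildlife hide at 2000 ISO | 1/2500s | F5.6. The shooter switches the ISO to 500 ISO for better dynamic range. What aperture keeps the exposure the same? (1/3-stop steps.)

ISO: 2000 → 1600 → 1250 → 1000 → 800 → 640 → 500 — 2 stops dropped (darker).
Need 2 stops brighter from the aperture: f/5.6 → f/5 → f/4.5 → f/4 → f/3.5 → f/3.2 → f/2.8.

f/2.8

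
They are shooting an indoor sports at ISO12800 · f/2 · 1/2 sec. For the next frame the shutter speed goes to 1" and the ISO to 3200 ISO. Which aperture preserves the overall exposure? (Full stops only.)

f/1.4

Shutter speed: 1/2 → 1 — 1 stop longer (brighter).
ISO: 12800 → 6400 → 3200 — 2 stops lower (darker).
Net change so far: 1 stop darker. Offset with the aperture: f/2 → f/1.4.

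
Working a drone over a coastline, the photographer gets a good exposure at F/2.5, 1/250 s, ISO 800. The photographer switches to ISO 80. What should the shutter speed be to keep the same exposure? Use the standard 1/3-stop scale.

1/25s

ISO: 800 → 640 → 500 → 400 → 320 → 250 → 200 → 160 → 125 → 100 → 80 — 3 1/3 stops dropped (darker).
Need 3 1/3 stops brighter from the shutter speed: 1/250 → 1/200 → 1/160 → 1/125 → 1/100 → 1/80 → 1/60 → 1/50 → 1/40 → 1/30 → 1/25.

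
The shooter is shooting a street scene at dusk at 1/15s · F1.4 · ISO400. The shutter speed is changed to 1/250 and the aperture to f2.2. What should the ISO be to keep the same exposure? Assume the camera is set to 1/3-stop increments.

ISO 16000

Shutter speed: 1/15 → 1/20 → 1/25 → 1/30 → 1/40 → 1/50 → 1/60 → 1/80 → 1/100 → 1/125 → 1/160 → 1/200 → 1/250 — 4 stops faster (darker).
Aperture: f/1.4 → f/1.6 → f/1.8 → f/2 → f/2.2 — 1 1/3 stops narrower (darker).
Net change so far: 5 1/3 stops darker. Offset with the ISO: 400 → 500 → 640 → 800 → 1000 → 1250 → 1600 → 2000 → 2500 → 3200 → 4000 → 5000 → 6400 → 8000 → 10000 → 12800 → 16000.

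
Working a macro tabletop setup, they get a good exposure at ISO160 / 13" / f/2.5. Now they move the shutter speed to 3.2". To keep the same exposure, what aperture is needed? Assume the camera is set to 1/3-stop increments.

Shutter speed: 13 → 10 → 8 → 6 → 5 → 4 → 3.2 — 2 stops shorter (darker).
Need 2 stops brighter from the aperture: f/2.5 → f/2.2 → f/2 → f/1.8 → f/1.6 → f/1.4 → f/1.2.

f/1.2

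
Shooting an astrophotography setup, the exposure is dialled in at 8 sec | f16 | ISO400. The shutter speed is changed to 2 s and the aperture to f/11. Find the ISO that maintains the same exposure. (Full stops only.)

Shutter speed: 8 → 4 → 2 — 2 stops faster (darker).
Aperture: f/16 → f/11 — 1 stop larger aperture (brighter).
Net change so far: 1 stop darker. Offset with the ISO: 400 → 800.

ISO 800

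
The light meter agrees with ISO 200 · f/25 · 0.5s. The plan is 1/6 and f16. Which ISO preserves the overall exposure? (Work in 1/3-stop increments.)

ISO 250

Shutter speed: 0.5 → 0.4 → 0.3 → 1/4 → 1/5 → 1/6 — 1 2/3 stops shorter (darker).
Aperture: f/25 → f/22 → f/20 → f/18 → f/16 — 1 1/3 stops wider (brighter).
Net change so far: 1/3 stop darker. Offset with the ISO: 200 → 250.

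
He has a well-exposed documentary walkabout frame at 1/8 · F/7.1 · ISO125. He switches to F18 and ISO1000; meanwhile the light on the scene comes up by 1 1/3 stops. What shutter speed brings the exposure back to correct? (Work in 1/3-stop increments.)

Scene light: 1 1/3 stops brighter.
Aperture: f/7.1 → f/8 → f/9 → f/10 → f/11 → f/13 → f/14 → f/16 → f/18 — 2 2/3 stops stopped down (darker).
ISO: 125 → 160 → 200 → 250 → 320 → 400 → 500 → 640 → 800 → 1000 — 3 stops raised (brighter).
Net so far: 1 2/3 stops brighter. Shutter speed: 1/8 → 1/10 → 1/13 → 1/15 → 1/20 → 1/25.

1/25s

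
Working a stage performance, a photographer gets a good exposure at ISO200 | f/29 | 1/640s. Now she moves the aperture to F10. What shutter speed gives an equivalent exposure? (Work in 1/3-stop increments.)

Aperture: f/29 → f/25 → f/22 → f/20 → f/18 → f/16 → f/14 → f/13 → f/11 → f/10 — 3 stops opened up (brighter).
Need 3 stops darker from the shutter speed: 1/640 → 1/800 → 1/1000 → 1/1250 → 1/1600 → 1/2000 → 1/2500 → 1/3200 → 1/4000 → 1/5000.

1/5000s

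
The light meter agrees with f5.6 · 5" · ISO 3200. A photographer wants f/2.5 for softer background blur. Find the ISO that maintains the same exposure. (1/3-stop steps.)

ISO 640

Aperture: f/5.6 → f/5 → f/4.5 → f/4 → f/3.5 → f/3.2 → f/2.8 → f/2.5 — 2 1/3 stops wider (brighter).
Need 2 1/3 stops darker from the ISO: 3200 → 2500 → 2000 → 1600 → 1250 → 1000 → 800 → 640.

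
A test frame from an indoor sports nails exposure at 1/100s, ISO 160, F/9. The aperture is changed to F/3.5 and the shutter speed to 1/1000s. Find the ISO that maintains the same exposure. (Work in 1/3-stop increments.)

ISO 250

Aperture: f/9 → f/8 → f/7.1 → f/6.3 → f/5.6 → f/5 → f/4.5 → f/4 → f/3.5 — 2 2/3 stops larger aperture (brighter).
Shutter speed: 1/100 → 1/125 → 1/160 → 1/200 → 1/250 → 1/320 → 1/400 → 1/500 → 1/640 → 1/800 → 1/1000 — 3 1/3 stops faster (darker).
Net change so far: 2/3 stop darker. Offset with the ISO: 160 → 200 → 250.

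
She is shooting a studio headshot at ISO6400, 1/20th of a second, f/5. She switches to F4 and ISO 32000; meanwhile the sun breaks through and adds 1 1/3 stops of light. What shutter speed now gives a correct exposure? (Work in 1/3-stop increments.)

1/400s

Scene light: 1 1/3 stops brighter.
Aperture: f/5 → f/4.5 → f/4 — 2/3 stop opened up (brighter).
ISO: 6400 → 8000 → 10000 → 12800 → 16000 → 20000 → 25600 → 32000 — 2 1/3 stops raised (brighter).
Net so far: 4 1/3 stops brighter. Shutter speed: 1/20 → 1/25 → 1/30 → 1/40 → 1/50 → 1/60 → 1/80 → 1/100 → 1/125 → 1/160 → 1/200 → 1/250 → 1/320 → 1/400.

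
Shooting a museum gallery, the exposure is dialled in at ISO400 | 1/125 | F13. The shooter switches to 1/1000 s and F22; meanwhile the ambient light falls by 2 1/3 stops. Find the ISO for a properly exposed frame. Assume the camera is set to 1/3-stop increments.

ISO 51200

Scene light: 2 1/3 stops darker.
Shutter speed: 1/125 → 1/160 → 1/200 → 1/250 → 1/320 → 1/400 → 1/500 → 1/640 → 1/800 → 1/1000 — 3 stops faster (darker).
Aperture: f/13 → f/14 → f/16 → f/18 → f/20 → f/22 — 1 2/3 stops smaller aperture (darker).
Net so far: 7 stops darker. ISO: 400 → 500 → 640 → 800 → 1000 → 1250 → 1600 → 2000 → 2500 → 3200 → 4000 → 5000 → 6400 → 8000 → 10000 → 12800 → 16000 → 20000 → 25600 → 32000 → 40000 → 51200.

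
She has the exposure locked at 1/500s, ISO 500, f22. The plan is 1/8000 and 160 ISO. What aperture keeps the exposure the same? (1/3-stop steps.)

Shutter speed: 1/500 → 1/640 → 1/800 → 1/1000 → 1/1250 → 1/1600 → 1/2000 → 1/2500 → 1/3200 → 1/4000 → 1/5000 → 1/6400 → 1/8000 — 4 stops shorter (darker).
ISO: 500 → 400 → 320 → 250 → 200 → 160 — 1 2/3 stops lower (darker).
Net change so far: 5 2/3 stops darker. Offset with the aperture: f/22 → f/20 → f/18 → f/16 → f/14 → f/13 → f/11 → f/10 → f/9 → f/8 → f/7.1 → f/6.3 → f/5.6 → f/5 → f/4.5 → f/4 → f/3.5 → f/3.2.

f/3.2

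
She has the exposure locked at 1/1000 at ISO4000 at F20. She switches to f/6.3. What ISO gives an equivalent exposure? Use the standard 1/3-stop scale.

ISO 400

Aperture: f/20 → f/18 → f/16 → f/14 → f/13 → f/11 → f/10 → f/9 → f/8 → f/7.1 → f/6.3 — 3 1/3 stops opened up (brighter).
Need 3 1/3 stops darker from the ISO: 4000 → 3200 → 2500 → 2000 → 1600 → 1250 → 1000 → 800 → 640 → 500 → 400.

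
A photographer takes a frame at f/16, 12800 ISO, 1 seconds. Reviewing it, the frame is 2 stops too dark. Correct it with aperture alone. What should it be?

f/8

Underexposed by 2 stops → need 2 stops brighter.
Aperture: f/16 → f/11 → f/8.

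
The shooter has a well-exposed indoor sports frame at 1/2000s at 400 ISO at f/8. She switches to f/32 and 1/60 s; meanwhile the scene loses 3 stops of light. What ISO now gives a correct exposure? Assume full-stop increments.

ISO 1600

Scene light: 3 stops darker.
Aperture: f/8 → f/11 → f/16 → f/22 → f/32 — 4 stops narrower (darker).
Shutter speed: 1/2000 → 1/1000 → 1/500 → 1/250 → 1/125 → 1/60 — 5 stops slower (brighter).
Net so far: 2 stops darker. ISO: 400 → 800 → 1600.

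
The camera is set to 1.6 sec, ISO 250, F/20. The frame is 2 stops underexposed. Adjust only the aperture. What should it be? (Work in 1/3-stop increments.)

f/10

Underexposed by 2 stops → need 2 stops brighter.
Aperture: f/20 → f/18 → f/16 → f/14 → f/13 → f/11 → f/10.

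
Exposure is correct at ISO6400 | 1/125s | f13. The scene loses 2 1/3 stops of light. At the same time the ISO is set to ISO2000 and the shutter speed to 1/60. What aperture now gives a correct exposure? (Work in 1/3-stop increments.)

f/4.5

Scene light: 2 1/3 stops darker.
ISO: 6400 → 5000 → 4000 → 3200 → 2500 → 2000 — 1 2/3 stops lower (darker).
Shutter speed: 1/125 → 1/100 → 1/80 → 1/60 — 1 stop longer (brighter).
Net so far: 3 stops darker. Aperture: f/13 → f/11 → f/10 → f/9 → f/8 → f/7.1 → f/6.3 → f/5.6 → f/5 → f/4.5.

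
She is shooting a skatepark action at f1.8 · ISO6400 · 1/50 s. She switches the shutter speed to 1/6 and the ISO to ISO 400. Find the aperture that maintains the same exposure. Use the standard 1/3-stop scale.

f/1.2

Shutter speed: 1/50 → 1/40 → 1/30 → 1/25 → 1/20 → 1/15 → 1/13 → 1/10 → 1/8 → 1/6 — 3 stops longer (brighter).
ISO: 6400 → 5000 → 4000 → 3200 → 2500 → 2000 → 1600 → 1250 → 1000 → 800 → 640 → 500 → 400 — 4 stops dropped (darker).
Net change so far: 1 stop darker. Offset with the aperture: f/1.8 → f/1.6 → f/1.4 → f/1.2.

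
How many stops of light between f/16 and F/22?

f/16 → f/22 — count the steps: 1 stop.

1 stop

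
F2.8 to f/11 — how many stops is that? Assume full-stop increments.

4 stops

f/2.8 → f/4 → f/5.6 → f/8 → f/11 — count the steps: 4 stops.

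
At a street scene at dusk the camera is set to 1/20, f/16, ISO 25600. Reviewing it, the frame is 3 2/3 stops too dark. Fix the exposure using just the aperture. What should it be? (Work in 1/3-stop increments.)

f/4.5

Underexposed by 3 2/3 stops → need 3 2/3 stops brighter.
Aperture: f/16 → f/14 → f/13 → f/11 → f/10 → f/9 → f/8 → f/7.1 → f/6.3 → f/5.6 → f/5 → f/4.5.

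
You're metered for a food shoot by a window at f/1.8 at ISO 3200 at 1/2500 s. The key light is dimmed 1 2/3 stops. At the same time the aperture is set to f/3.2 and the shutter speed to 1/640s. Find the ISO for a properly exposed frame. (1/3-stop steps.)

Scene light: 1 2/3 stops darker.
Aperture: f/1.8 → f/2 → f/2.2 → f/2.5 → f/2.8 → f/3.2 — 1 2/3 stops smaller aperture (darker).
Shutter speed: 1/2500 → 1/2000 → 1/1600 → 1/1250 → 1/1000 → 1/800 → 1/640 — 2 stops slower (brighter).
Net so far: 1 1/3 stops darker. ISO: 3200 → 4000 → 5000 → 6400 → 8000.

ISO 8000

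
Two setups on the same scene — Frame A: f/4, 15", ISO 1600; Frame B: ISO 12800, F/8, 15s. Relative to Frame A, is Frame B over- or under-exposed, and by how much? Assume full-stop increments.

1 stop brighter

Aperture: f/4 → f/5.6 → f/8 — 2 stops stopped down (darker).
Shutter speed: unchanged.
ISO: 1600 → 3200 → 6400 → 12800 — 3 stops higher (brighter).
Net: −2 +3 = +1 stop.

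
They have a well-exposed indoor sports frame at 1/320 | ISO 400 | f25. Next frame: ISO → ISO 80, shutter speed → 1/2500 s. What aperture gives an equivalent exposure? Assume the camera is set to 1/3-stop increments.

f/4

ISO: 400 → 320 → 250 → 200 → 160 → 125 → 100 → 80 — 2 1/3 stops lower (darker).
Shutter speed: 1/320 → 1/400 → 1/500 → 1/640 → 1/800 → 1/1000 → 1/1250 → 1/1600 → 1/2000 → 1/2500 — 3 stops shorter (darker).
Net change so far: 5 1/3 stops darker. Offset with the aperture: f/25 → f/22 → f/20 → f/18 → f/16 → f/14 → f/13 → f/11 → f/10 → f/9 → f/8 → f/7.1 → f/6.3 → f/5.6 → f/5 → f/4.5 → f/4.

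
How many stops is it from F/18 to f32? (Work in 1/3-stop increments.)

1 2/3 stops

f/18 → f/20 → f/22 → f/25 → f/29 → f/32 — count the steps: 5 third-stops = 1 2/3 stops.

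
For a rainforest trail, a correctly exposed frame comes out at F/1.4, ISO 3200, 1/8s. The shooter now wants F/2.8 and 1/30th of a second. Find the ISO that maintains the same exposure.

ISO 51200

Aperture: f/1.4 → f/2 → f/2.8 — 2 stops smaller aperture (darker).
Shutter speed: 1/8 → 1/15 → 1/30 — 2 stops faster (darker).
Net change so far: 4 stops darker. Offset with the ISO: 3200 → 6400 → 12800 → 25600 → 51200.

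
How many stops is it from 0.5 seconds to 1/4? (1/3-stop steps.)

1 stop

0.5 → 0.4 → 0.3 → 1/4 — count the steps: 3 third-stops = 1 stop.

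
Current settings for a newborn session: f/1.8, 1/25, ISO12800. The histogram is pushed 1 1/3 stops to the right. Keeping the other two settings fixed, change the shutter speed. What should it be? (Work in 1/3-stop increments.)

Overexposed by 1 1/3 stops → need 1 1/3 stops darker.
Shutter speed: 1/25 → 1/30 → 1/40 → 1/50 → 1/60.

1/60s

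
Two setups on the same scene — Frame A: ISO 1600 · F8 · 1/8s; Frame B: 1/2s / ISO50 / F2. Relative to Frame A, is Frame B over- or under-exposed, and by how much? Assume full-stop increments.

Aperture: f/8 → f/5.6 → f/4 → f/2.8 → f/2 — 4 stops wider (brighter).
Shutter speed: 1/8 → 1/4 → 1/2 — 2 stops slower (brighter).
ISO: 1600 → 800 → 400 → 200 → 100 → 50 — 5 stops dropped (darker).
Net: +4 +2 −5 = +1 stop.

1 stop brighter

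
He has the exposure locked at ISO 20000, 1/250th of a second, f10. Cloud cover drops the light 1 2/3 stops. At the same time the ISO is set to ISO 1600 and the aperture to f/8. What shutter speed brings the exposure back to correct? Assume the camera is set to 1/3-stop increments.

1/10s

Scene light: 1 2/3 stops darker.
ISO: 20000 → 16000 → 12800 → 10000 → 8000 → 6400 → 5000 → 4000 → 3200 → 2500 → 2000 → 1600 — 3 2/3 stops lower (darker).
Aperture: f/10 → f/9 → f/8 — 2/3 stop wider (brighter).
Net so far: 4 2/3 stops darker. Shutter speed: 1/250 → 1/200 → 1/160 → 1/125 → 1/100 → 1/80 → 1/60 → 1/50 → 1/40 → 1/30 → 1/25 → 1/20 → 1/15 → 1/13 → 1/10.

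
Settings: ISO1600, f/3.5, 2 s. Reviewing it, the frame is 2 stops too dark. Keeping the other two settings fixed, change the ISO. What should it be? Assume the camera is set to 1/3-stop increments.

Underexposed by 2 stops → need 2 stops brighter.
ISO: 1600 → 2000 → 2500 → 3200 → 4000 → 5000 → 6400.

ISO 6400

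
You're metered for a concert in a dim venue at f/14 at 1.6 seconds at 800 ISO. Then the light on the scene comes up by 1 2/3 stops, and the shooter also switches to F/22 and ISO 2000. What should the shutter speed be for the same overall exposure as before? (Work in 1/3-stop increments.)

0.5 s

Scene light: 1 2/3 stops brighter.
Aperture: f/14 → f/16 → f/18 → f/20 → f/22 — 1 1/3 stops narrower (darker).
ISO: 800 → 1000 → 1250 → 1600 → 2000 — 1 1/3 stops higher (brighter).
Net so far: 1 2/3 stops brighter. Shutter speed: 1.6 → 1.3 → 1 → 0.8 → 0.6 → 0.5.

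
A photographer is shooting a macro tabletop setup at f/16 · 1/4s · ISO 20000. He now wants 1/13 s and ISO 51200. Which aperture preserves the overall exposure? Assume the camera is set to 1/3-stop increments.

f/14

Shutter speed: 1/4 → 1/5 → 1/6 → 1/8 → 1/10 → 1/13 — 1 2/3 stops faster (darker).
ISO: 20000 → 25600 → 32000 → 40000 → 51200 — 1 1/3 stops higher (brighter).
Net change so far: 1/3 stop darker. Offset with the aperture: f/16 → f/14.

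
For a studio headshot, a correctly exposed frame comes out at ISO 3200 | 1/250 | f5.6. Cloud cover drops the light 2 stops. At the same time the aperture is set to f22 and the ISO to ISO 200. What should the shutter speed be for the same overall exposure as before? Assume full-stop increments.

4 s

Scene light: 2 stops darker.
Aperture: f/5.6 → f/8 → f/11 → f/16 → f/22 — 4 stops narrower (darker).
ISO: 3200 → 1600 → 800 → 400 → 200 — 4 stops lower (darker).
Net so far: 10 stops darker. Shutter speed: 1/250 → 1/125 → 1/60 → 1/30 → 1/15 → 1/8 → 1/4 → 1/2 → 1 → 2 → 4.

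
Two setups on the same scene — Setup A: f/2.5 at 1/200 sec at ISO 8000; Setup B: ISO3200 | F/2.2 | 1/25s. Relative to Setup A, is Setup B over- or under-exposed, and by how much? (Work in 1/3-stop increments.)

Aperture: f/2.5 → f/2.2 — 1/3 stop opened up (brighter).
Shutter speed: 1/200 → 1/160 → 1/125 → 1/100 → 1/80 → 1/60 → 1/50 → 1/40 → 1/30 → 1/25 — 3 stops longer (brighter).
ISO: 8000 → 6400 → 5000 → 4000 → 3200 — 1 1/3 stops lower (darker).
Net: +1/3 +3 −1 1/3 = +2 stops.

2 stops brighter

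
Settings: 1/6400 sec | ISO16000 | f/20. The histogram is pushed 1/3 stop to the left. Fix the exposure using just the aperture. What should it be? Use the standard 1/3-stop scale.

f/18

Underexposed by 1/3 stop → need 1/3 stop brighter.
Aperture: f/20 → f/18.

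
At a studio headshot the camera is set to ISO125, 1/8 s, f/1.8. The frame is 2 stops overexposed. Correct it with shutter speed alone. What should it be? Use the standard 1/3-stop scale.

1/30s

Overexposed by 2 stops → need 2 stops darker.
Shutter speed: 1/8 → 1/10 → 1/13 → 1/15 → 1/20 → 1/25 → 1/30.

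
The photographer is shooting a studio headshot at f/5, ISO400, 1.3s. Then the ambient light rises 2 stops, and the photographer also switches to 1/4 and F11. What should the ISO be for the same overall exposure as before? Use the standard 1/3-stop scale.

ISO 2500

Scene light: 2 stops brighter.
Shutter speed: 1.3 → 1 → 0.8 → 0.6 → 0.5 → 0.4 → 0.3 → 1/4 — 2 1/3 stops faster (darker).
Aperture: f/5 → f/5.6 → f/6.3 → f/7.1 → f/8 → f/9 → f/10 → f/11 — 2 1/3 stops narrower (darker).
Net so far: 2 2/3 stops darker. ISO: 400 → 500 → 640 → 800 → 1000 → 1250 → 1600 → 2000 → 2500.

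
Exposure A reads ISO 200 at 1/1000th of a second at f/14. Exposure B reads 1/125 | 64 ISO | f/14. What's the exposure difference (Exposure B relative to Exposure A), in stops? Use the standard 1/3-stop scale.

Aperture: unchanged.
Shutter speed: 1/1000 → 1/800 → 1/640 → 1/500 → 1/400 → 1/320 → 1/250 → 1/200 → 1/160 → 1/125 — 3 stops slower (brighter).
ISO: 200 → 160 → 125 → 100 → 80 → 64 — 1 2/3 stops dropped (darker).
Net: +3 −1 2/3 = +1 1/3 stops.

1 1/3 stops brighter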